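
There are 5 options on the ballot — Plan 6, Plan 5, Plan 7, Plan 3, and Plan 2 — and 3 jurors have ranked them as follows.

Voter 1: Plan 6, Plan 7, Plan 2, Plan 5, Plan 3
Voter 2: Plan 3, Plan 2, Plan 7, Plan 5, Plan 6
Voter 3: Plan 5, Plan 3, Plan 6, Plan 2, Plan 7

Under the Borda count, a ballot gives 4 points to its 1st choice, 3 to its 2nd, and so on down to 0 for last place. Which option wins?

Plan 3

Borda scores:
  Plan 6: 4 + 0 + 2 = 6
  Plan 5: 1 + 1 + 4 = 6
  Plan 7: 3 + 2 + 0 = 5
  Plan 3: 0 + 4 + 3 = 7
  Plan 2: 2 + 3 + 1 = 6
Plan 3 has the highest total.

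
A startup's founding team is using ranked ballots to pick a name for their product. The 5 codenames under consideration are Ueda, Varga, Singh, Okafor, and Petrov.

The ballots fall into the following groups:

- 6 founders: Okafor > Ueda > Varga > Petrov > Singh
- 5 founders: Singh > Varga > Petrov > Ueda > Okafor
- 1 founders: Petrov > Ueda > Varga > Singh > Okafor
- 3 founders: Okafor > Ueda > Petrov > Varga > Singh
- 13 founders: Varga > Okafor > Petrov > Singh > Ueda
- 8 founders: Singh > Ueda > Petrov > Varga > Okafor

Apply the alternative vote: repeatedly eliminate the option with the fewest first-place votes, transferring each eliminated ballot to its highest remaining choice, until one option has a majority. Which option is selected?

Round 1: Varga 13, Singh 13, Okafor 9, Petrov 1, Ueda 0. Ueda has the fewest and is eliminated.
Round 2: Varga 13, Singh 13, Okafor 9, Petrov 1. Petrov has the fewest and is eliminated.
Round 3: Varga 14, Singh 13, Okafor 9. Okafor has the fewest and is eliminated.
Round 4: Varga 23, Singh 13. Varga has a majority.

Varga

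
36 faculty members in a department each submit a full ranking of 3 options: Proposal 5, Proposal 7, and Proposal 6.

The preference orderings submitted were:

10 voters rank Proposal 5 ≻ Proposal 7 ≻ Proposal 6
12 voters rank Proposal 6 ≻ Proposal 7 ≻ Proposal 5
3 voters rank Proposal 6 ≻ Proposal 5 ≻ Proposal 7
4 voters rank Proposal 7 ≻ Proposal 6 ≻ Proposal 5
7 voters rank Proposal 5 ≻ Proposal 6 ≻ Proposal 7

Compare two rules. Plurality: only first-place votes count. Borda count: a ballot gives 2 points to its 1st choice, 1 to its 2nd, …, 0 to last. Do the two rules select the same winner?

No

Plurality first-place counts: Proposal 5 17, Proposal 7 4, Proposal 6 15 → Proposal 5.
Borda totals: Proposal 5 37, Proposal 7 30, Proposal 6 41 → Proposal 6.
The two rules disagree: plurality picks Proposal 5, Borda picks Proposal 6.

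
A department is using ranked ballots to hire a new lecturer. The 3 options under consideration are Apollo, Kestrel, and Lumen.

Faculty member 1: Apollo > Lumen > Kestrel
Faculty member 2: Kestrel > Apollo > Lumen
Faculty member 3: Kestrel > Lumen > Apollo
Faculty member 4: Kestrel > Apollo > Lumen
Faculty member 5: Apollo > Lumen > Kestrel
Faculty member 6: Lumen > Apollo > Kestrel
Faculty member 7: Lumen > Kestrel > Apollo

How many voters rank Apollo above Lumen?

4

Ballots ranking Apollo above Lumen: 4.
Ballots ranking Lumen above Apollo: 3.
So 4 of 7 voters prefer Apollo to Lumen.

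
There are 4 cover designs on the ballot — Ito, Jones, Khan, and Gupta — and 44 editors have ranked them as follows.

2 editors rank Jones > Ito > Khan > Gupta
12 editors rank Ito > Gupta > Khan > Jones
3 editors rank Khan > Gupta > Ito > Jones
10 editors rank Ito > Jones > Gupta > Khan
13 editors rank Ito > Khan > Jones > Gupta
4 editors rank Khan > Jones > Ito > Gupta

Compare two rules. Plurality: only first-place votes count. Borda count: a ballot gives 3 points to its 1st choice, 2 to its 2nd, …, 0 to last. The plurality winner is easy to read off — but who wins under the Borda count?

Plurality first-place counts: Ito 35, Jones 2, Khan 7, Gupta 0 → Ito.
Borda totals: Ito 116, Jones 47, Khan 61, Gupta 40 → Ito.

Ito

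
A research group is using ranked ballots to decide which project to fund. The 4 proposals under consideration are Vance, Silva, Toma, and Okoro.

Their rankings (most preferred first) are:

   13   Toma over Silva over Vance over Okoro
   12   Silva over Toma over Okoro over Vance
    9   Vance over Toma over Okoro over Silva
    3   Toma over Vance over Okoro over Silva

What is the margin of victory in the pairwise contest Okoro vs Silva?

13

Ballots ranking Okoro above Silva: 9+3 = 12.
Ballots ranking Silva above Okoro: 13+12 = 25.
Silva wins 25–12, a margin of 13.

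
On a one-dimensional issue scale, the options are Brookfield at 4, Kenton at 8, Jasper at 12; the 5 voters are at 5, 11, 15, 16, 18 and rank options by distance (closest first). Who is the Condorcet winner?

With single-peaked preferences on a line, the Condorcet winner is the candidate closest to the median voter.
The median voter (position 15) is closest to Jasper at 12.
Check: Jasper vs Brookfield — voters closer to Jasper: 4 of 5.

Jasper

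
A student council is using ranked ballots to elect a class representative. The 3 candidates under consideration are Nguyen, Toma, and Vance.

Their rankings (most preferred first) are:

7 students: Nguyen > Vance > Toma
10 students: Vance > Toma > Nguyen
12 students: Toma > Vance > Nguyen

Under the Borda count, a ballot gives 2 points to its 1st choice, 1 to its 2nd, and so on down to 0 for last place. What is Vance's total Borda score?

Borda scores:
  Nguyen: 7·2 + 10·0 + 12·0 = 14
  Toma: 7·0 + 10·1 + 12·2 = 34
  Vance: 7·1 + 10·2 + 12·1 = 39

39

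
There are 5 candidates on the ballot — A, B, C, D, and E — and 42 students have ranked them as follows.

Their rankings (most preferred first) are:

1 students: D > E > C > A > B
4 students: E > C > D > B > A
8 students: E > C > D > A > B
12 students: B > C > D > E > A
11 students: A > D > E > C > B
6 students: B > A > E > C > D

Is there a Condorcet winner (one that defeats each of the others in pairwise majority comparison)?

Head-to-head results (42 voters total):
A vs B: B wins 22–20.
A vs C: C wins 25–17.
A vs D: D wins 25–17.
A vs E: E wins 25–17.
B vs C: C wins 24–18.
B vs D: D wins 24–18.
B vs E: E wins 24–18.
C vs D: C wins 30–12.
C vs E: E wins 30–12.
D vs E: D wins 24–18.
No candidate beats all others: C beats D beats E beats C, a majority cycle.

No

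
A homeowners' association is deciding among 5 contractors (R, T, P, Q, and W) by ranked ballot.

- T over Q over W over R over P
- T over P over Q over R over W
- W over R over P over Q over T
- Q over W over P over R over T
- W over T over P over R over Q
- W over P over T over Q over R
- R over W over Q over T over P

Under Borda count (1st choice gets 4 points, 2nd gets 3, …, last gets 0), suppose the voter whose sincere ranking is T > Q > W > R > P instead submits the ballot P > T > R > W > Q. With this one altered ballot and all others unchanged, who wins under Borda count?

Borda totals with the altered ballot: R 12, T 13, P 16, Q 10, W 19.
The winner is unchanged: still W.

W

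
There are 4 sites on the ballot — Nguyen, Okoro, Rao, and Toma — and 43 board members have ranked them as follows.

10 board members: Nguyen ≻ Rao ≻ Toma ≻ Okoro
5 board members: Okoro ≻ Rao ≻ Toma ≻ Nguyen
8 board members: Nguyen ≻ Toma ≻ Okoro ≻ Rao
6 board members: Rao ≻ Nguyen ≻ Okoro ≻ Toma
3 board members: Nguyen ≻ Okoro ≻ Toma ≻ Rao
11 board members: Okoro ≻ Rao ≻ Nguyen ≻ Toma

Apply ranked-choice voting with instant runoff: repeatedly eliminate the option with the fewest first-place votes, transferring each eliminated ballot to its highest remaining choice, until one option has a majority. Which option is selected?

Round 1: Nguyen 21, Okoro 16, Rao 6, Toma 0. Toma has the fewest and is eliminated.
Round 2: Nguyen 21, Okoro 16, Rao 6. Rao has the fewest and is eliminated.
Round 3: Nguyen 27, Okoro 16. Nguyen has a majority.

Nguyen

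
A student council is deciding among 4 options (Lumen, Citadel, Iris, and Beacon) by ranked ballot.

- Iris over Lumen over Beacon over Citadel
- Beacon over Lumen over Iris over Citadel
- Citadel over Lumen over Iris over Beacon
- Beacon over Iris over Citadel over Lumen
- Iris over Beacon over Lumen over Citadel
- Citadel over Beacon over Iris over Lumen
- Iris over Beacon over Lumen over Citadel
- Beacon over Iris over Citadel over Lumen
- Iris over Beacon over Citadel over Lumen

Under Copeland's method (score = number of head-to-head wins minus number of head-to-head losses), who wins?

Iris

Pairwise results:
  Lumen vs Citadel: Citadel wins 5–4.
  Lumen vs Iris: Iris wins 7–2.
  Lumen vs Beacon: Beacon wins 7–2.
  Citadel vs Iris: Iris wins 7–2.
  Citadel vs Beacon: Beacon wins 7–2.
  Iris vs Beacon: Iris wins 5–4.
Copeland scores (wins − losses):
  Lumen: 0 − 3 = -3
  Citadel: 1 − 2 = -1
  Iris: 3 − 0 = 3
  Beacon: 2 − 1 = 1
Iris has the best Copeland score.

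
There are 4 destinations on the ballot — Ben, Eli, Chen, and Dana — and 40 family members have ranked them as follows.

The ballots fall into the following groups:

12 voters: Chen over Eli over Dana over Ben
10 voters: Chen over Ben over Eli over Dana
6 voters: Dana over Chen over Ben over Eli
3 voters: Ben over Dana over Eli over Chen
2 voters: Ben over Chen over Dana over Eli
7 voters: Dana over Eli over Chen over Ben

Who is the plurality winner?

Chen

First-place vote totals:
  Ben: 5
  Eli: 0
  Chen: 22
  Dana: 13
Chen has the most first-place votes.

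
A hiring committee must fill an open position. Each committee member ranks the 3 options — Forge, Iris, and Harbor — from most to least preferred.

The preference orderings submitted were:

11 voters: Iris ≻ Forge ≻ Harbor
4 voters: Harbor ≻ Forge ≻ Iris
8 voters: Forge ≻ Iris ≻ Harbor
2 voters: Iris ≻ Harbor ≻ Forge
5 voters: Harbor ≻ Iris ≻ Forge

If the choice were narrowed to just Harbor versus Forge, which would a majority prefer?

Ballots ranking Harbor above Forge: 4+2+5 = 11.
Ballots ranking Forge above Harbor: 11+8 = 19.
Forge wins the head-to-head, 19–11.

Forge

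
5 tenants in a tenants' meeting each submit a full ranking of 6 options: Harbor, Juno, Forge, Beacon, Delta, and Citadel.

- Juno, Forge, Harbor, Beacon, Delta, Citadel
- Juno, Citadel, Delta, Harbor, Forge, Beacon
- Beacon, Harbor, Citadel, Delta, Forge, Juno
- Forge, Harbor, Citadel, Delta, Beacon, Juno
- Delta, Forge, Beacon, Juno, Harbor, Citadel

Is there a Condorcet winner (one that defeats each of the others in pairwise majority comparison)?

No

Head-to-head results (5 voters total):
Harbor vs Juno: Juno wins 3–2.
Harbor vs Forge: Forge wins 3–2.
Harbor vs Beacon: Harbor wins 3–2.
Harbor vs Delta: Harbor wins 3–2.
Harbor vs Citadel: Harbor wins 4–1.
Juno vs Forge: Forge wins 3–2.
Juno vs Beacon: Beacon wins 3–2.
Juno vs Delta: Delta wins 3–2.
Juno vs Citadel: Juno wins 3–2.
Forge vs Beacon: Forge wins 4–1.
Forge vs Delta: Delta wins 3–2.
Forge vs Citadel: Forge wins 3–2.
Beacon vs Delta: Delta wins 3–2.
Beacon vs Citadel: Beacon wins 3–2.
Delta vs Citadel: Citadel wins 3–2.
No candidate beats all others: Harbor beats Beacon beats Juno beats Harbor, a majority cycle.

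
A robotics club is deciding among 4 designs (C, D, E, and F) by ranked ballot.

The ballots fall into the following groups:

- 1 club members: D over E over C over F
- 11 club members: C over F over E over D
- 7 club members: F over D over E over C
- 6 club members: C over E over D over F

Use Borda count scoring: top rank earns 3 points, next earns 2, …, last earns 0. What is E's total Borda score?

32

Borda scores:
  C: 1 + 11·3 + 7·0 + 6·3 = 52
  D: 3 + 11·0 + 7·2 + 6·1 = 23
  E: 2 + 11·1 + 7·1 + 6·2 = 32
  F: 0 + 11·2 + 7·3 + 6·0 = 43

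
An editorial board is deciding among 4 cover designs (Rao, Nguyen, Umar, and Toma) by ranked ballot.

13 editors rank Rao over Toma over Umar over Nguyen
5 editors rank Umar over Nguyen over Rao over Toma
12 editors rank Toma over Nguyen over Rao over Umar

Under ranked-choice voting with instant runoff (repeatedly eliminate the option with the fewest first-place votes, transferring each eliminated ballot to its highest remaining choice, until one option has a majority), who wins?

Round 1: Rao 13, Toma 12, Umar 5, Nguyen 0. Nguyen has the fewest and is eliminated.
Round 2: Rao 13, Toma 12, Umar 5. Umar has the fewest and is eliminated.
Round 3: Rao 18, Toma 12. Rao has a majority.

Rao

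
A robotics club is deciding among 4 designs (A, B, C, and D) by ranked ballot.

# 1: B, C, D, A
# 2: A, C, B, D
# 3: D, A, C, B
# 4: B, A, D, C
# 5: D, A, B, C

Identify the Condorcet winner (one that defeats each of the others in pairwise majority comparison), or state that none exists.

There is no Condorcet winner

Head-to-head results (5 voters total):
A vs B: A wins 3–2.
A vs C: A wins 4–1.
A vs D: D wins 3–2.
B vs C: B wins 3–2.
B vs D: B wins 3–2.
C vs D: D wins 3–2.
No candidate beats all others: A beats B beats D beats A, a majority cycle.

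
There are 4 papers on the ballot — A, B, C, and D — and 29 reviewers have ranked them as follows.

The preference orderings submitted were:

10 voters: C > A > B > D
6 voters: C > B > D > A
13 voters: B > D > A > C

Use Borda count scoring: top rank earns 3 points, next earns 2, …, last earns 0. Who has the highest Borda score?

B

Borda scores:
  A: 10·2 + 6·0 + 13·1 = 33
  B: 10·1 + 6·2 + 13·3 = 61
  C: 10·3 + 6·3 + 13·0 = 48
  D: 10·0 + 6·1 + 13·2 = 32
B has the highest total.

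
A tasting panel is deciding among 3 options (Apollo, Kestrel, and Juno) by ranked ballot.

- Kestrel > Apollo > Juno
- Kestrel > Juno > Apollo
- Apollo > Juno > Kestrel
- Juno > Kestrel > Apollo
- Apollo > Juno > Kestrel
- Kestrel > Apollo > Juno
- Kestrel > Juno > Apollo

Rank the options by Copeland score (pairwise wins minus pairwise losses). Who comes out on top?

Pairwise results:
  Apollo vs Kestrel: Kestrel wins 5–2.
  Apollo vs Juno: Apollo wins 4–3.
  Kestrel vs Juno: Kestrel wins 4–3.
Copeland scores (wins − losses):
  Apollo: 1 − 1 = 0
  Kestrel: 2 − 0 = 2
  Juno: 0 − 2 = -2
Kestrel has the best Copeland score.

Kestrel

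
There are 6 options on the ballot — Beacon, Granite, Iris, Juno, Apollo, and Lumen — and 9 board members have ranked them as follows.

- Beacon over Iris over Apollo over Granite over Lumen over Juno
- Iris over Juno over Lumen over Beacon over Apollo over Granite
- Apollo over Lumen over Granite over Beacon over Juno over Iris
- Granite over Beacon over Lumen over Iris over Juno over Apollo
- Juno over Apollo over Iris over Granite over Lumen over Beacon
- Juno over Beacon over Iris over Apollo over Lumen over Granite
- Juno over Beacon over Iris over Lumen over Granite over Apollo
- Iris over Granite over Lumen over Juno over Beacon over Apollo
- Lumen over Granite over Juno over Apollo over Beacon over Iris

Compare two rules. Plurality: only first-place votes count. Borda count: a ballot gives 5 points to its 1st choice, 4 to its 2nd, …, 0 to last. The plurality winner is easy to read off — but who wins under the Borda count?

Juno

Plurality first-place counts: Beacon 1, Granite 1, Iris 2, Juno 3, Apollo 1, Lumen 1 → Juno.
Borda totals: Beacon 23, Granite 21, Iris 25, Juno 26, Apollo 17, Lumen 23 → Juno.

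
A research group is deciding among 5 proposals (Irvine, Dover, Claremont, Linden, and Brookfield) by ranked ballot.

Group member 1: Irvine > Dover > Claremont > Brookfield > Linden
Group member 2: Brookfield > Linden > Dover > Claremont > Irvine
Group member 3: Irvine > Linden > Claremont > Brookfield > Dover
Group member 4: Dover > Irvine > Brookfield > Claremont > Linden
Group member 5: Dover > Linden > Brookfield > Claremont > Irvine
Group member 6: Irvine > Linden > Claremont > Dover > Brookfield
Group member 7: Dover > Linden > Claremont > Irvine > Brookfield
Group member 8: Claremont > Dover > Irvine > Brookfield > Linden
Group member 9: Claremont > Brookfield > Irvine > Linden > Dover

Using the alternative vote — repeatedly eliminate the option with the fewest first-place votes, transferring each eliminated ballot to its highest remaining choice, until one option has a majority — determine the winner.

Round 1: Irvine 3, Dover 3, Claremont 2, Brookfield 1, Linden 0. Linden has the fewest and is eliminated.
Round 2: Irvine 3, Dover 3, Claremont 2, Brookfield 1. Brookfield has the fewest and is eliminated.
Round 3: Dover 4, Irvine 3, Claremont 2. Claremont has the fewest and is eliminated.
Round 4: Dover 5, Irvine 4. Dover has a majority.

Dover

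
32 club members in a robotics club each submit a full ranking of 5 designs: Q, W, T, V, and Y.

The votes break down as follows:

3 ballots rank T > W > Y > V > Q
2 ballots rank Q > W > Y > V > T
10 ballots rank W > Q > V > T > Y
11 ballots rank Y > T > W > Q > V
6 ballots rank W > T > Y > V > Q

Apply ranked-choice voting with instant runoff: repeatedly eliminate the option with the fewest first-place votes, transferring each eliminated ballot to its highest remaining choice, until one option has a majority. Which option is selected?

W

Round 1: W 16, Y 11, T 3, Q 2, V 0. V has the fewest and is eliminated.
Round 2: W 16, Y 11, T 3, Q 2. Q has the fewest and is eliminated.
Round 3: W 18, Y 11, T 3. W has a majority.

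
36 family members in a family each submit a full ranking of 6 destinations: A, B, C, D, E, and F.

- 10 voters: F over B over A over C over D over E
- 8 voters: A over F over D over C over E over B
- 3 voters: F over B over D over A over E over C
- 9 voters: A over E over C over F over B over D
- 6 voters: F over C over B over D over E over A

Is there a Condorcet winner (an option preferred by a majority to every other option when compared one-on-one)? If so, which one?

F

Head-to-head results (36 voters total):
A vs B: B wins 19–17.
A vs C: A wins 30–6.
A vs D: A wins 27–9.
A vs E: A wins 30–6.
A vs F: F wins 19–17.
B vs C: C wins 23–13.
B vs D: B wins 28–8.
B vs E: B wins 19–17.
B vs F: F wins 36–0.
C vs D: C wins 25–11.
C vs E: C wins 24–12.
C vs F: F wins 27–9.
D vs E: D wins 27–9.
D vs F: F wins 36–0.
E vs F: F wins 27–9.
F beats each rival — A (19–17), B (36–0), C (27–9), D (36–0), E (27–9) — so F is the Condorcet winner.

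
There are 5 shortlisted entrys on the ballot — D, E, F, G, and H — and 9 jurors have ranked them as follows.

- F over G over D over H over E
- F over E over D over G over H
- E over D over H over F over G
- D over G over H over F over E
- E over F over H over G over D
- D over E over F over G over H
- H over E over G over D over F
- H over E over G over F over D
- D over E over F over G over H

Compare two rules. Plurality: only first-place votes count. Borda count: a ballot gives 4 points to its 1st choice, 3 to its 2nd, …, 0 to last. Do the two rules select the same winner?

Plurality first-place counts: D 3, E 2, F 2, G 0, H 2 → D.
Borda totals: D 20, E 23, F 18, G 14, H 15 → E.
The two rules disagree: plurality picks D, Borda picks E.

No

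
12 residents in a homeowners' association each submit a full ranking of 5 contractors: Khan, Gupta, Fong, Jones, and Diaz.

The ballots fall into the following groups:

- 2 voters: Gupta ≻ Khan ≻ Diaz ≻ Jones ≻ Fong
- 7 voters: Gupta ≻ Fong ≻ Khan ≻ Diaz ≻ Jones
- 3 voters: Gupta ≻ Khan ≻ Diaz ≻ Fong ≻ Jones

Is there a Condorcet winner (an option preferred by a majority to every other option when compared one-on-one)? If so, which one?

Head-to-head results (12 voters total):
Khan vs Gupta: Gupta wins 12–0.
Khan vs Fong: Fong wins 7–5.
Khan vs Jones: Khan wins 12–0.
Khan vs Diaz: Khan wins 12–0.
Gupta vs Fong: Gupta wins 12–0.
Gupta vs Jones: Gupta wins 12–0.
Gupta vs Diaz: Gupta wins 12–0.
Fong vs Jones: Fong wins 10–2.
Fong vs Diaz: Fong wins 7–5.
Jones vs Diaz: Diaz wins 12–0.
Gupta beats each rival — Khan (12–0), Fong (12–0), Jones (12–0), Diaz (12–0) — so Gupta is the Condorcet winner.

Gupta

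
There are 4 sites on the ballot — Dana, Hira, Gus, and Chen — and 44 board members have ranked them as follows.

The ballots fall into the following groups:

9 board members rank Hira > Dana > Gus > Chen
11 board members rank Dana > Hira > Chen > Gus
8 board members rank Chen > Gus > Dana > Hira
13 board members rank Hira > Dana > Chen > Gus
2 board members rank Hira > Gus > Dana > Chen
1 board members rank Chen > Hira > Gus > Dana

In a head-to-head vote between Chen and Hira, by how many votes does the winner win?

26

Ballots ranking Chen above Hira: 8+1 = 9.
Ballots ranking Hira above Chen: 9+11+13+2 = 35.
Hira wins 35–9, a margin of 26.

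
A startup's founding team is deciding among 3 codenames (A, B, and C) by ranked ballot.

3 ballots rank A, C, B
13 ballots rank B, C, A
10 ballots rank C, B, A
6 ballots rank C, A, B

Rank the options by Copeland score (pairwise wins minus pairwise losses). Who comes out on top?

Pairwise results:
  A vs B: B wins 23–9.
  A vs C: C wins 29–3.
  B vs C: C wins 19–13.
Copeland scores (wins − losses):
  A: 0 − 2 = -2
  B: 1 − 1 = 0
  C: 2 − 0 = 2
C has the best Copeland score.

C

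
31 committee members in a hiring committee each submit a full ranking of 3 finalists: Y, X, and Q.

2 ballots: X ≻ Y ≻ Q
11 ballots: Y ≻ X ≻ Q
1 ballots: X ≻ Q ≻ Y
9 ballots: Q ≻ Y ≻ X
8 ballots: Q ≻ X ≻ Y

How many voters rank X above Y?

Ballots ranking X above Y: 2+1+8 = 11.
Ballots ranking Y above X: 11+9 = 20.
So 11 of 31 voters prefer X to Y.

11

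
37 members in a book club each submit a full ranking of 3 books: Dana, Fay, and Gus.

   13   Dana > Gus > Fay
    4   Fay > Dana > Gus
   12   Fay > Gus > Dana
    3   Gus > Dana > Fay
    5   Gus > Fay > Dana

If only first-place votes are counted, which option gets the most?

Fay

First-place vote totals:
  Dana: 13
  Fay: 16
  Gus: 8
Fay has the most first-place votes.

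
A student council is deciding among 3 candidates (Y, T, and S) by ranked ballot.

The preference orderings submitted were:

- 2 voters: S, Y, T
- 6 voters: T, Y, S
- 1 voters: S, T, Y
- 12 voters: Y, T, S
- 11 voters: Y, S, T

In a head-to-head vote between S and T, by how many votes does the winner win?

4

Ballots ranking S above T: 2+1+11 = 14.
Ballots ranking T above S: 6+12 = 18.
T wins 18–14, a margin of 4.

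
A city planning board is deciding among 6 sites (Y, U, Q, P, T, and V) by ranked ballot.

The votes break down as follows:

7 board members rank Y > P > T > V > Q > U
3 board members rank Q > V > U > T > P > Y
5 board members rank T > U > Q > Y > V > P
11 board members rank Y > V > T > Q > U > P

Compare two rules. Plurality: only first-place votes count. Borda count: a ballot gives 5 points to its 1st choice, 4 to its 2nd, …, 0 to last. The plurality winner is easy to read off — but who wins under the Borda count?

Y

Plurality first-place counts: Y 18, U 0, Q 3, P 0, T 5, V 0 → Y.
Borda totals: Y 100, U 40, Q 59, P 31, T 85, V 75 → Y.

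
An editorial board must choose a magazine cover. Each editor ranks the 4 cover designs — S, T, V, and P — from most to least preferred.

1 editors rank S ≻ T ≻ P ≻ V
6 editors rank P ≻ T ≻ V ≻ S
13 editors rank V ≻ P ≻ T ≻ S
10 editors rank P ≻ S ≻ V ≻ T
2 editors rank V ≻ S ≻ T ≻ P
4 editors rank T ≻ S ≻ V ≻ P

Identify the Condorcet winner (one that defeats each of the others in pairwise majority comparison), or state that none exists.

Head-to-head results (36 voters total):
S vs T: T wins 23–13.
S vs V: V wins 21–15.
S vs P: P wins 29–7.
T vs V: V wins 25–11.
T vs P: P wins 29–7.
V vs P: V wins 19–17.
V beats each rival — S (21–15), T (25–11), P (19–17) — so V is the Condorcet winner.

V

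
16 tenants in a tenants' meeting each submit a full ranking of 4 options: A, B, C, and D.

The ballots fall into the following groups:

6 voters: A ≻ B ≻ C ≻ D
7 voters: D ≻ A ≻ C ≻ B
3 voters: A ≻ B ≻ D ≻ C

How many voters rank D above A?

7

Ballots ranking D above A: 7.
Ballots ranking A above D: 6+3 = 9.
So 7 of 16 voters prefer D to A.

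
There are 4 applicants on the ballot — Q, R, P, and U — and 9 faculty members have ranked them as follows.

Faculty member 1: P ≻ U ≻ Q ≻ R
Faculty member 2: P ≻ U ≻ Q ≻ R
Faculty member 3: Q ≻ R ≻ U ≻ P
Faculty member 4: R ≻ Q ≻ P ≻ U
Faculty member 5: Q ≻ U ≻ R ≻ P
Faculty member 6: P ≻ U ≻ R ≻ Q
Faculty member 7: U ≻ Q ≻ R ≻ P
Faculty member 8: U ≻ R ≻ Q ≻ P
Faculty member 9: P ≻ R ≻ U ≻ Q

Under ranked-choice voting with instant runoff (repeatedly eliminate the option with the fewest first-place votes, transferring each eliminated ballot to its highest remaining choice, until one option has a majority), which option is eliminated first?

Round 1: P 4, Q 2, U 2, R 1. R has the fewest and is eliminated.
Round 2: P 4, Q 3, U 2. U has the fewest and is eliminated.
Round 3: Q 5, P 4. Q has a majority.

R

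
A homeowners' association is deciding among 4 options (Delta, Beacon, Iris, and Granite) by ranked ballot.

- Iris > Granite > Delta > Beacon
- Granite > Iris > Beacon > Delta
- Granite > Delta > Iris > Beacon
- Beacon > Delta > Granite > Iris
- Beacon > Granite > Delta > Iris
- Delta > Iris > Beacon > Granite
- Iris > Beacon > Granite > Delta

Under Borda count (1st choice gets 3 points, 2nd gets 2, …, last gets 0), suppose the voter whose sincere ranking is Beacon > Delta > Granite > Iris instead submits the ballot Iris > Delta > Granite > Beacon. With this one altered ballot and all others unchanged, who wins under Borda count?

Borda totals with the altered ballot: Delta 9, Beacon 7, Iris 14, Granite 12.
The switch changes the winner from Granite to Iris.

Iris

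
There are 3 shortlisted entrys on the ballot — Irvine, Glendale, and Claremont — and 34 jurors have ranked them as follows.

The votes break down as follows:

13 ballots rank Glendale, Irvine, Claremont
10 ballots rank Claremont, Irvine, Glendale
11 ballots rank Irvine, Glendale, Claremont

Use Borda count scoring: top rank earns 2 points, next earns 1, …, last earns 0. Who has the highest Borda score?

Borda scores:
  Irvine: 13·1 + 10·1 + 11·2 = 45
  Glendale: 13·2 + 10·0 + 11·1 = 37
  Claremont: 13·0 + 10·2 + 11·0 = 20
Irvine has the highest total.

Irvine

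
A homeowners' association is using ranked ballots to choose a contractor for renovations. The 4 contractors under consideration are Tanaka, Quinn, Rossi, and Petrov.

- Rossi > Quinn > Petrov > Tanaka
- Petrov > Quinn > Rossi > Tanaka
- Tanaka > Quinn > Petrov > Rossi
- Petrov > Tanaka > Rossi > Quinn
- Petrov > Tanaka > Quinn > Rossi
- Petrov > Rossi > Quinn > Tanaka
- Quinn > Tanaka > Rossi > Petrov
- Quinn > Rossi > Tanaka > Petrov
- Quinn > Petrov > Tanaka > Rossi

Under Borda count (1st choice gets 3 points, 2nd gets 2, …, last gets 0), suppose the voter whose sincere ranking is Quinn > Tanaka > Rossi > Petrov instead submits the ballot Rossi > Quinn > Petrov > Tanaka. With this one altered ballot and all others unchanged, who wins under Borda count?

Petrov

Borda totals with the altered ballot: Tanaka 9, Quinn 16, Rossi 12, Petrov 17.
The switch changes the winner from Quinn to Petrov.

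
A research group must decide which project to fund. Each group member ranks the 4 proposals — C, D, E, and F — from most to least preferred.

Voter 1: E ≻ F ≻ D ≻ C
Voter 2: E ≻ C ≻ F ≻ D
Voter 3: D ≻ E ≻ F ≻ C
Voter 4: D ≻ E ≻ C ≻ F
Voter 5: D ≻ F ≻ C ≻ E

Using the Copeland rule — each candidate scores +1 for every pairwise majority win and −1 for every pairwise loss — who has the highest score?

Pairwise results:
  C vs D: D wins 4–1.
  C vs E: E wins 4–1.
  C vs F: F wins 3–2.
  D vs E: D wins 3–2.
  D vs F: D wins 3–2.
  E vs F: E wins 4–1.
Copeland scores (wins − losses):
  C: 0 − 3 = -3
  D: 3 − 0 = 3
  E: 2 − 1 = 1
  F: 1 − 2 = -1
D has the best Copeland score.

D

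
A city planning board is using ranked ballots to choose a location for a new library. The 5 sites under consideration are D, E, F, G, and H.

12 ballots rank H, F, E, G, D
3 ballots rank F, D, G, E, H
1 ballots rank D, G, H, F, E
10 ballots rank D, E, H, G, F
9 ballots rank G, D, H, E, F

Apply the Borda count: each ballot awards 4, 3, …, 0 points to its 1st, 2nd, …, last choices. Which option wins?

Borda scores:
  D: 12·0 + 3·3 + 4 + 10·4 + 9·3 = 80
  E: 12·2 + 3·1 + 0 + 10·3 + 9·1 = 66
  F: 12·3 + 3·4 + 1 + 10·0 + 9·0 = 49
  G: 12·1 + 3·2 + 3 + 10·1 + 9·4 = 67
  H: 12·4 + 3·0 + 2 + 10·2 + 9·2 = 88
H has the highest total.

H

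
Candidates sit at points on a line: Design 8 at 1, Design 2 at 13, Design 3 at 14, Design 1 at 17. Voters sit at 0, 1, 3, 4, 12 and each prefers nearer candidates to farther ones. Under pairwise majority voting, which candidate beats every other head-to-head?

With single-peaked preferences on a line, the Condorcet winner is the candidate closest to the median voter.
The median voter (position 3) is closest to Design 8 at 1.
Check: Design 8 vs Design 2 — voters closer to Design 8: 4 of 5.

Design 8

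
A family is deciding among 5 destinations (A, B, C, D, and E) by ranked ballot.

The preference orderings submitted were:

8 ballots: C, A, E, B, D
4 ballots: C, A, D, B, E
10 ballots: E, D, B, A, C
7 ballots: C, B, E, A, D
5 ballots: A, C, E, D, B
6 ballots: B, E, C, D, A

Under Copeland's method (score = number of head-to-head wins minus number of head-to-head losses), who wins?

Pairwise results:
  A vs B: B wins 23–17.
  A vs C: C wins 25–15.
  A vs D: A wins 24–16.
  A vs E: E wins 23–17.
  B vs C: C wins 24–16.
  B vs D: B wins 21–19.
  B vs E: E wins 23–17.
  C vs D: C wins 30–10.
  C vs E: C wins 24–16.
  D vs E: E wins 36–4.
Copeland scores (wins − losses):
  A: 1 − 3 = -2
  B: 2 − 2 = 0
  C: 4 − 0 = 4
  D: 0 − 4 = -4
  E: 3 − 1 = 2
C has the best Copeland score.

C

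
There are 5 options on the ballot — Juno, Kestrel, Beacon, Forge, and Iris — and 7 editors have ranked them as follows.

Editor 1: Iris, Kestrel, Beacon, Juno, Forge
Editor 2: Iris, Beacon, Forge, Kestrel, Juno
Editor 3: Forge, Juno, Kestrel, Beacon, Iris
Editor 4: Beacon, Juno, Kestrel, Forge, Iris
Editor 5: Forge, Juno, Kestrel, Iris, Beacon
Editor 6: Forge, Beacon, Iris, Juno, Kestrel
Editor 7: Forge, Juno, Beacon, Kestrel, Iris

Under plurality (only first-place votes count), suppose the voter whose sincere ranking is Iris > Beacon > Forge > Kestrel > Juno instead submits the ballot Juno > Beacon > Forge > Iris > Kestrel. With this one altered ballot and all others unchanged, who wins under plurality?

Forge

First-place totals with the altered ballot: Juno 1, Kestrel 0, Beacon 1, Forge 4, Iris 1.
The winner is unchanged: still Forge.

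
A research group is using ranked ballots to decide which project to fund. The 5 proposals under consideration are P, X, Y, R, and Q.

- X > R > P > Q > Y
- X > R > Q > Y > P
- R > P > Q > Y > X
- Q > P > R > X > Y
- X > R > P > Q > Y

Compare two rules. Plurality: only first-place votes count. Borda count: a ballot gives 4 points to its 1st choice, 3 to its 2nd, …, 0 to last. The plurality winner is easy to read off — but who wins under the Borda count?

Plurality first-place counts: P 0, X 3, Y 0, R 1, Q 1 → X.
Borda totals: P 10, X 13, Y 2, R 15, Q 10 → R.

R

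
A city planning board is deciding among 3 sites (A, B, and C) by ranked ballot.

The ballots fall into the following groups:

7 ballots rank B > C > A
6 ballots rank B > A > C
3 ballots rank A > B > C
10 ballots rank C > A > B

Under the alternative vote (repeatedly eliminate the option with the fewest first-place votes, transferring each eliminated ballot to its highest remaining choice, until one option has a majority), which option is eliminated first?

A

Round 1: B 13, C 10, A 3. A has the fewest and is eliminated.
Round 2: B 16, C 10. B has a majority.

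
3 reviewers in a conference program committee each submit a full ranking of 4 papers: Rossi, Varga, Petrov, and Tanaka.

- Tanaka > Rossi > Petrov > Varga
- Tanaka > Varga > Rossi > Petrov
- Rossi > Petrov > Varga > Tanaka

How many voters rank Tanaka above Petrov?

Ballots ranking Tanaka above Petrov: 2.
Ballots ranking Petrov above Tanaka: 1.
So 2 of 3 voters prefer Tanaka to Petrov.

2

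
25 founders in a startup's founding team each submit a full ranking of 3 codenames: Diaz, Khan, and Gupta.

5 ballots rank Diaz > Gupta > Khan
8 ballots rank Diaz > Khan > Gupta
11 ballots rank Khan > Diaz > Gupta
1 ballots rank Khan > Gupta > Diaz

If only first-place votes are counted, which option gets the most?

Diaz

First-place vote totals:
  Diaz: 13
  Khan: 12
  Gupta: 0
Diaz has the most first-place votes.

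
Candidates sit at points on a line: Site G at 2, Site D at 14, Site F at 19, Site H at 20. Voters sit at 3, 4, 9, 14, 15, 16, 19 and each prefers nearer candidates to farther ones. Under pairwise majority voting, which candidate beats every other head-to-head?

Site D

With single-peaked preferences on a line, the Condorcet winner is the candidate closest to the median voter.
The median voter (position 14) is closest to Site D at 14.
Check: Site D vs Site H — voters closer to Site D: 6 of 7.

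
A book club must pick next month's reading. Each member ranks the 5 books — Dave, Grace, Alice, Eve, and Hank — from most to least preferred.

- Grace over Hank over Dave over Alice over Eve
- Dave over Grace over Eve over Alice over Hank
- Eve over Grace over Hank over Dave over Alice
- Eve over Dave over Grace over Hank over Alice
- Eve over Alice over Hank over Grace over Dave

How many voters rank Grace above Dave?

Ballots ranking Grace above Dave: 3.
Ballots ranking Dave above Grace: 2.
So 3 of 5 voters prefer Grace to Dave.

3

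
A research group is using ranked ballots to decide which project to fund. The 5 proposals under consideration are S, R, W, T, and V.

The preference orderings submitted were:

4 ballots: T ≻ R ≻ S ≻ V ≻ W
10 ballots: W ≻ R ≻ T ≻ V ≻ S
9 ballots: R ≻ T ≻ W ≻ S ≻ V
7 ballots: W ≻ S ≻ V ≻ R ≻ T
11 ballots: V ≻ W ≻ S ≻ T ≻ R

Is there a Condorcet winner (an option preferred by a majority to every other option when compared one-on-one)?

Yes

Head-to-head results (41 voters total):
S vs R: R wins 23–18.
S vs W: W wins 37–4.
S vs T: T wins 23–18.
S vs V: V wins 21–20.
R vs W: W wins 28–13.
R vs T: R wins 26–15.
R vs V: R wins 23–18.
W vs T: W wins 28–13.
W vs V: W wins 26–15.
T vs V: T wins 23–18.
W beats each rival — S (37–4), R (28–13), T (28–13), V (26–15) — so W is the Condorcet winner.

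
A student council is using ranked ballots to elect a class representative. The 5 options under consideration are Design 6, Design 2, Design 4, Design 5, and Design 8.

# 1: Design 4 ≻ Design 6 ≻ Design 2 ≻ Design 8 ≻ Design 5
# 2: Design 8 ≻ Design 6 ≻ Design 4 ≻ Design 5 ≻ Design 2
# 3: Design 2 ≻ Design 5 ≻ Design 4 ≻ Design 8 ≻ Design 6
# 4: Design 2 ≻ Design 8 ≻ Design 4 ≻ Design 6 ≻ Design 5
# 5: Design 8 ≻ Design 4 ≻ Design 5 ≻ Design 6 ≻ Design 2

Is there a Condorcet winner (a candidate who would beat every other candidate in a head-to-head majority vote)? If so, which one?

None — there is no Condorcet winner

Head-to-head results (5 voters total):
Design 6 vs Design 2: Design 6 wins 3–2.
Design 6 vs Design 4: Design 4 wins 4–1.
Design 6 vs Design 5: Design 6 wins 3–2.
Design 6 vs Design 8: Design 8 wins 4–1.
Design 2 vs Design 4: Design 4 wins 3–2.
Design 2 vs Design 5: Design 2 wins 3–2.
Design 2 vs Design 8: Design 2 wins 3–2.
Design 4 vs Design 5: Design 4 wins 4–1.
Design 4 vs Design 8: Design 8 wins 3–2.
Design 5 vs Design 8: Design 8 wins 4–1.
No candidate beats all others: Design 6 beats Design 2 beats Design 8 beats Design 6, a majority cycle.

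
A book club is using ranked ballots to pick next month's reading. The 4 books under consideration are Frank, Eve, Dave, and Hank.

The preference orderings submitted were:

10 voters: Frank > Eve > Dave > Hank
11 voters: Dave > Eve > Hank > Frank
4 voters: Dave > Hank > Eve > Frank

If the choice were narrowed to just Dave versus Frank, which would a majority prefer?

Ballots ranking Dave above Frank: 11+4 = 15.
Ballots ranking Frank above Dave: 10.
Dave wins the head-to-head, 15–10.

Dave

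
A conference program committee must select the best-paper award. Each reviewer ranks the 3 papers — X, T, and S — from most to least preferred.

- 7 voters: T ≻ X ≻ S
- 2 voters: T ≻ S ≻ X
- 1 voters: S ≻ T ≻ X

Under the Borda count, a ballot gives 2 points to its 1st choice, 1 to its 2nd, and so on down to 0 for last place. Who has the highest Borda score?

Borda scores:
  X: 7·1 + 2·0 + 0 = 7
  T: 7·2 + 2·2 + 1 = 19
  S: 7·0 + 2·1 + 2 = 4
T has the highest total.

T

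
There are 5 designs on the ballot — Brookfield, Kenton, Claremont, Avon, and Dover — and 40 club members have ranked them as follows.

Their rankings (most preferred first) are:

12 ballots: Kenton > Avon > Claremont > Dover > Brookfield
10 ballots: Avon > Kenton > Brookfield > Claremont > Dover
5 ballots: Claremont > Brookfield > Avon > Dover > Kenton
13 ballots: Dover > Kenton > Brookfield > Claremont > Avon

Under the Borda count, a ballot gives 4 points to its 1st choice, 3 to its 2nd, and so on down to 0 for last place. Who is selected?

Borda scores:
  Brookfield: 12·0 + 10·2 + 5·3 + 13·2 = 61
  Kenton: 12·4 + 10·3 + 5·0 + 13·3 = 117
  Claremont: 12·2 + 10·1 + 5·4 + 13·1 = 67
  Avon: 12·3 + 10·4 + 5·2 + 13·0 = 86
  Dover: 12·1 + 10·0 + 5·1 + 13·4 = 69
Kenton has the highest total.

Kenton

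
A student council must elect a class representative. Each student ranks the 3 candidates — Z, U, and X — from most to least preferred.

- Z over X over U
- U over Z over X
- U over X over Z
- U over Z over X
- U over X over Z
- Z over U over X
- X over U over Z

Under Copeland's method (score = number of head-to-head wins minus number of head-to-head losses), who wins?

U

Pairwise results:
  Z vs U: U wins 5–2.
  Z vs X: Z wins 4–3.
  U vs X: U wins 5–2.
Copeland scores (wins − losses):
  Z: 1 − 1 = 0
  U: 2 − 0 = 2
  X: 0 − 2 = -2
U has the best Copeland score.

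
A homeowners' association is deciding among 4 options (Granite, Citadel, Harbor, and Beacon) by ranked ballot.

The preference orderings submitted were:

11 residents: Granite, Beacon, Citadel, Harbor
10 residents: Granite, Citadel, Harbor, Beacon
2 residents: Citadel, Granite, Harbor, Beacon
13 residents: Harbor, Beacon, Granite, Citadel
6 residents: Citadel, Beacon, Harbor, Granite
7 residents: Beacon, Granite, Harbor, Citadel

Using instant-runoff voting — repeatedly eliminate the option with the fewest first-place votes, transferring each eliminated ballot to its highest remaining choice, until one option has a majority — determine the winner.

Round 1: Granite 21, Harbor 13, Citadel 8, Beacon 7. Beacon has the fewest and is eliminated.
Round 2: Granite 28, Harbor 13, Citadel 8. Granite has a majority.

Granite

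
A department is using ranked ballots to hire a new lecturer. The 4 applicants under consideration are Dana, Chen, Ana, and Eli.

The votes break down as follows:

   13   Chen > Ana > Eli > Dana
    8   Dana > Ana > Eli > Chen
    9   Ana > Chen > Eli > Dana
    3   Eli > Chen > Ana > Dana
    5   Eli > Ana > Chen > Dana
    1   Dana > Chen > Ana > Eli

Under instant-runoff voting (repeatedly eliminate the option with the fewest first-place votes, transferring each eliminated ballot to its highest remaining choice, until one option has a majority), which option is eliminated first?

Eli

Round 1: Chen 13, Dana 9, Ana 9, Eli 8. Eli has the fewest and is eliminated.
Round 2: Chen 16, Ana 14, Dana 9. Dana has the fewest and is eliminated.
Round 3: Ana 22, Chen 17. Ana has a majority.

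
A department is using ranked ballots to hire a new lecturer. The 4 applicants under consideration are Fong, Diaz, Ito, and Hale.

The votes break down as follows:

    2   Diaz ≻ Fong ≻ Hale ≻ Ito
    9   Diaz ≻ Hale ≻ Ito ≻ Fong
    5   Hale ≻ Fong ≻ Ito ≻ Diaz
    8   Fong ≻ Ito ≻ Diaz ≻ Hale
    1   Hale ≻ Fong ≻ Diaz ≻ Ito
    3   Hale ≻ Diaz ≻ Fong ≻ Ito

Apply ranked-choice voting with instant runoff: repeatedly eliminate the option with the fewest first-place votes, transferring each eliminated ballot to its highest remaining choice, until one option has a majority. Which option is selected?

Diaz

Round 1: Diaz 11, Hale 9, Fong 8, Ito 0. Ito has the fewest and is eliminated.
Round 2: Diaz 11, Hale 9, Fong 8. Fong has the fewest and is eliminated.
Round 3: Diaz 19, Hale 9. Diaz has a majority.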